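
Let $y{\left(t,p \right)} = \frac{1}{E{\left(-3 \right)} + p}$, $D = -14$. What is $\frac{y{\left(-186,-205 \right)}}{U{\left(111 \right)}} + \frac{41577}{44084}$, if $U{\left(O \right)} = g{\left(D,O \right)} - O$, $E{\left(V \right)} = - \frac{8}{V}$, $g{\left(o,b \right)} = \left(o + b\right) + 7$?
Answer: $\frac{176792925}{187312916} \approx 0.94384$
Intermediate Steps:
$g{\left(o,b \right)} = 7 + b + o$ ($g{\left(o,b \right)} = \left(b + o\right) + 7 = 7 + b + o$)
$y{\left(t,p \right)} = \frac{1}{\frac{8}{3} + p}$ ($y{\left(t,p \right)} = \frac{1}{- \frac{8}{-3} + p} = \frac{1}{\left(-8\right) \left(- \frac{1}{3}\right) + p} = \frac{1}{\frac{8}{3} + p}$)
$U{\left(O \right)} = -7$ ($U{\left(O \right)} = \left(7 + O - 14\right) - O = \left(-7 + O\right) - O = -7$)
$\frac{y{\left(-186,-205 \right)}}{U{\left(111 \right)}} + \frac{41577}{44084} = \frac{3 \frac{1}{8 + 3 \left(-205\right)}}{-7} + \frac{41577}{44084} = \frac{3}{8 - 615} \left(- \frac{1}{7}\right) + 41577 \cdot \frac{1}{44084} = \frac{3}{-607} \left(- \frac{1}{7}\right) + \frac{41577}{44084} = 3 \left(- \frac{1}{607}\right) \left(- \frac{1}{7}\right) + \frac{41577}{44084} = \left(- \frac{3}{607}\right) \left(- \frac{1}{7}\right) + \frac{41577}{44084} = \frac{3}{4249} + \frac{41577}{44084} = \frac{176792925}{187312916}$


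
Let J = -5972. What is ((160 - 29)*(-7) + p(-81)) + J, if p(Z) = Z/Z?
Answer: -6888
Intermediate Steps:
p(Z) = 1
((160 - 29)*(-7) + p(-81)) + J = ((160 - 29)*(-7) + 1) - 5972 = (131*(-7) + 1) - 5972 = (-917 + 1) - 5972 = -916 - 5972 = -6888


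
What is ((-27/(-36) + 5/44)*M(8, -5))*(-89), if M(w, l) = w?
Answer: -6764/11 ≈ -614.91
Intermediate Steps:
((-27/(-36) + 5/44)*M(8, -5))*(-89) = ((-27/(-36) + 5/44)*8)*(-89) = ((-27*(-1/36) + 5*(1/44))*8)*(-89) = ((¾ + 5/44)*8)*(-89) = ((19/22)*8)*(-89) = (76/11)*(-89) = -6764/11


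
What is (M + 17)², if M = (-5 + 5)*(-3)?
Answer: 289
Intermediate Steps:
M = 0 (M = 0*(-3) = 0)
(M + 17)² = (0 + 17)² = 17² = 289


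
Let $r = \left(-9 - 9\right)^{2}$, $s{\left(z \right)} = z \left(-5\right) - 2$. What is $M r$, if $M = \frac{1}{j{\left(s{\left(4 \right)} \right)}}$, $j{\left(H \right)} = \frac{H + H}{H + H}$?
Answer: $324$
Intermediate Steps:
$s{\left(z \right)} = -2 - 5 z$ ($s{\left(z \right)} = - 5 z - 2 = -2 - 5 z$)
$j{\left(H \right)} = 1$ ($j{\left(H \right)} = \frac{2 H}{2 H} = 2 H \frac{1}{2 H} = 1$)
$r = 324$ ($r = \left(-9 + \left(-9 + 0\right)\right)^{2} = \left(-9 - 9\right)^{2} = \left(-18\right)^{2} = 324$)
$M = 1$ ($M = 1^{-1} = 1$)
$M r = 1 \cdot 324 = 324$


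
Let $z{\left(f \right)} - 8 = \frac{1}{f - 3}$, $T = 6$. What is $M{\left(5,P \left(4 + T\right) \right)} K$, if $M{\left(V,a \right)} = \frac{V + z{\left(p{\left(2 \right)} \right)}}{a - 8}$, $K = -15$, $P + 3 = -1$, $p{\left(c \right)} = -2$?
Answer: $4$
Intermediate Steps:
$P = -4$ ($P = -3 - 1 = -4$)
$z{\left(f \right)} = 8 + \frac{1}{-3 + f}$ ($z{\left(f \right)} = 8 + \frac{1}{f - 3} = 8 + \frac{1}{-3 + f}$)
$M{\left(V,a \right)} = \frac{\frac{39}{5} + V}{-8 + a}$ ($M{\left(V,a \right)} = \frac{V + \frac{-23 + 8 \left(-2\right)}{-3 - 2}}{a - 8} = \frac{V + \frac{-23 - 16}{-5}}{-8 + a} = \frac{V - - \frac{39}{5}}{-8 + a} = \frac{V + \frac{39}{5}}{-8 + a} = \frac{\frac{39}{5} + V}{-8 + a}$)
$M{\left(5,P \left(4 + T\right) \right)} K = \frac{\frac{39}{5} + 5}{-8 - 4 \left(4 + 6\right)} \left(-15\right) = \frac{1}{-8 - 40} \cdot \frac{64}{5} \left(-15\right) = \frac{1}{-48} \cdot \frac{64}{5} \left(-15\right) = \left(- \frac{1}{48}\right) \frac{64}{5} \left(-15\right) = \left(- \frac{4}{15}\right) \left(-15\right) = 4$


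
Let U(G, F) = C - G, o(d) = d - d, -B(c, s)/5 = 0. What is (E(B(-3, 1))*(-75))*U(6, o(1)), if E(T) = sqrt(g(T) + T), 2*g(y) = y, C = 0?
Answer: 0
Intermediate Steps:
B(c, s) = 0 (B(c, s) = -5*0 = 0)
g(y) = y/2
o(d) = 0
U(G, F) = -G (U(G, F) = 0 - G = -G)
E(T) = sqrt(6)*sqrt(T)/2 (E(T) = sqrt(T/2 + T) = sqrt(3*T/2) = sqrt(6)*sqrt(T)/2)
(E(B(-3, 1))*(-75))*U(6, o(1)) = ((sqrt(6)*sqrt(0)/2)*(-75))*(-1*6) = (((1/2)*sqrt(6)*0)*(-75))*(-6) = (0*(-75))*(-6) = 0*(-6) = 0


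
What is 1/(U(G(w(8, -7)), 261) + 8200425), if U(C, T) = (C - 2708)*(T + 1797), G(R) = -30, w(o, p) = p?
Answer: 1/2565621 ≈ 3.8977e-7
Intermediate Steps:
U(C, T) = (-2708 + C)*(1797 + T)
1/(U(G(w(8, -7)), 261) + 8200425) = 1/((-4866276 - 2708*261 + 1797*(-30) - 30*261) + 8200425) = 1/((-4866276 - 706788 - 53910 - 7830) + 8200425) = 1/(-5634804 + 8200425) = 1/2565621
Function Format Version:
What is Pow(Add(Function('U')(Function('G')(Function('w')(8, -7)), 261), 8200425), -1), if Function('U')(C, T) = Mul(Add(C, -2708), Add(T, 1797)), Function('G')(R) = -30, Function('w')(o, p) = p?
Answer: Rational(1, 2565621) ≈ 3.8977e-7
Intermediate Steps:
Function('U')(C, T) = Mul(Add(-2708, C), Add(1797, T))
Pow(Add(Function('U')(Function('G')(Function('w')(8, -7)), 261), 8200425), -1) = Pow(Add(Add(-4866276, Mul(-2708, 261), Mul(1797, -30), Mul(-30, 261)), 8200425), -1) = Pow(Add(Add(-4866276, -706788, -53910, -7830), 8200425), -1) = Pow(Add(-5634804, 8200425), -1) = Pow(2565621, -1) = Rational(1, 2565621)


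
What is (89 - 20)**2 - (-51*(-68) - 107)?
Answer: 1400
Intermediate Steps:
(89 - 20)**2 - (-51*(-68) - 107) = 69**2 - (3468 - 107) = 4761 - 1*3361 = 4761 - 3361 = 1400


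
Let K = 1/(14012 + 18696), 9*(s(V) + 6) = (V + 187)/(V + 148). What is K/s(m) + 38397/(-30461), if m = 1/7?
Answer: -4040138004753/3205097647232 ≈ -1.2605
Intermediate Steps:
m = ⅐ ≈ 0.14286
s(V) = -6 + (187 + V)/(9*(148 + V)) (s(V) = -6 + ((V + 187)/(V + 148))/9 = -6 + ((187 + V)/(148 + V))/9 = -6 + (187 + V)/(9*(148 + V)))
K = 1/32708 ≈ 3.0574e-5
K/s(m) + 38397/(-30461) = 1/(32708*(((-7805 - 53*⅐)/(9*(148 + ⅐))))) + 38397/(-30461) = 1/(32708*(((-7805 - 53/7)/(9*(1037/7))))) + 38397*(-1/30461) = 1/(32708*(((⅑)*(7/1037)*(-54688/7)))) - 38397/30461 = 1/(32708*(-54688/9333)) - 38397/30461 = (1/32708)*(-9333/54688) - 38397/30461 = -549/105219712 - 38397/30461 = -4040138004753/3205097647232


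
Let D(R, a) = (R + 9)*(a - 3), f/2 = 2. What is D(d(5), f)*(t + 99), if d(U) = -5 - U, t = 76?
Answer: -175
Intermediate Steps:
f = 4 (f = 2*2 = 4)
D(R, a) = (-3 + a)*(9 + R) (D(R, a) = (9 + R)*(-3 + a) = (-3 + a)*(9 + R))
D(d(5), f)*(t + 99) = (-27 - 3*(-5 - 1*5) + 9*4 + (-5 - 1*5)*4)*(76 + 99) = (-27 - 3*(-5 - 5) + 36 + (-5 - 5)*4)*175 = (-27 - 3*(-10) + 36 - 10*4)*175 = (-27 + 30 + 36 - 40)*175 = -1*175 = -175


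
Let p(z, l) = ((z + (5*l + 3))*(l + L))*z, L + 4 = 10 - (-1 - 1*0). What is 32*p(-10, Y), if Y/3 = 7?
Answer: -878080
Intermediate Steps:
Y = 21 (Y = 3*7 = 21)
L = 7 (L = -4 + (10 - (-1 - 1*0)) = -4 + (10 - (-1 + 0)) = -4 + (10 - 1*(-1)) = -4 + (10 + 1) = -4 + 11 = 7)
p(z, l) = z*(7 + l)*(3 + z + 5*l) (p(z, l) = ((z + (5*l + 3))*(l + 7))*z = ((z + (3 + 5*l))*(7 + l))*z = ((3 + z + 5*l)*(7 + l))*z = ((7 + l)*(3 + z + 5*l))*z = z*(7 + l)*(3 + z + 5*l))
32*p(-10, Y) = 32*(-10*(21 + 5*21² + 7*(-10) + 38*21 + 21*(-10))) = 32*(-10*(21 + 5*441 - 70 + 798 - 210)) = 32*(-10*(21 + 2205 - 70 + 798 - 210)) = 32*(-10*2744) = 32*(-27440) = -878080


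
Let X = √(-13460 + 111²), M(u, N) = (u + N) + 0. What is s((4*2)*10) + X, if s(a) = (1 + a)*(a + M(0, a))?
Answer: 12960 + I*√1139 ≈ 12960.0 + 33.749*I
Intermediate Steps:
M(u, N) = N + u (M(u, N) = (N + u) + 0 = N + u)
X = I*√1139 (X = √(-13460 + 12321) = √(-1139) = I*√1139 ≈ 33.749*I)
s(a) = 2*a*(1 + a) (s(a) = (1 + a)*(a + (a + 0)) = (1 + a)*(a + a) = (1 + a)*(2*a) = 2*a*(1 + a))
s((4*2)*10) + X = 2*((4*2)*10)*(1 + (4*2)*10) + I*√1139 = 2*(8*10)*(1 + 8*10) + I*√1139 = 2*80*(1 + 80) + I*√1139 = 2*80*81 + I*√1139 = 12960 + I*√1139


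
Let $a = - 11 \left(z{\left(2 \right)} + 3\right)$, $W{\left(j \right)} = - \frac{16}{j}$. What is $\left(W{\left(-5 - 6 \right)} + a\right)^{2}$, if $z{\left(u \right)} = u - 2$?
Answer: $\frac{120409}{121} \approx 995.12$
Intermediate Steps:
$z{\left(u \right)} = -2 + u$ ($z{\left(u \right)} = u - 2 = -2 + u$)
$a = -33$ ($a = - 11 \left(\left(-2 + 2\right) + 3\right) = - 11 \left(0 + 3\right) = \left(-11\right) 3 = -33$)
$\left(W{\left(-5 - 6 \right)} + a\right)^{2} = \left(- \frac{16}{-5 - 6} - 33\right)^{2} = \left(- \frac{16}{-11} - 33\right)^{2} = \left(\left(-16\right) \left(- \frac{1}{11}\right) - 33\right)^{2} = \left(\frac{16}{11} - 33\right)^{2} = \left(- \frac{347}{11}\right)^{2} = \frac{120409}{121}$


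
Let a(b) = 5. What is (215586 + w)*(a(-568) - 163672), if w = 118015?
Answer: -54599474867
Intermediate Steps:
(215586 + w)*(a(-568) - 163672) = (215586 + 118015)*(5 - 163672) = 333601*(-163667) = -54599474867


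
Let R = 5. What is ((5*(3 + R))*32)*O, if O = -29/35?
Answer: -7424/7 ≈ -1060.6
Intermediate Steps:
O = -29/35 (O = -29*1/35 = -29/35 ≈ -0.82857)
((5*(3 + R))*32)*O = ((5*(3 + 5))*32)*(-29/35) = ((5*8)*32)*(-29/35) = (40*32)*(-29/35) = 1280*(-29/35) = -7424/7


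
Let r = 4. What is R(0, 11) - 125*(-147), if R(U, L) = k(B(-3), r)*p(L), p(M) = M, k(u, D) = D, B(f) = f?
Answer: 18419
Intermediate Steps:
R(U, L) = 4*L
R(0, 11) - 125*(-147) = 4*11 - 125*(-147) = 44 + 18375 = 18419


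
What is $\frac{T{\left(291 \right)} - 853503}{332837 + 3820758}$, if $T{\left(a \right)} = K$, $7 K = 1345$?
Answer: $- \frac{5973176}{29075165} \approx -0.20544$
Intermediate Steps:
$K = \frac{1345}{7}$ ($K = \frac{1}{7} \cdot 1345 = \frac{1345}{7} \approx 192.14$)
$T{\left(a \right)} = \frac{1345}{7}$
$\frac{T{\left(291 \right)} - 853503}{332837 + 3820758} = \frac{\frac{1345}{7} - 853503}{332837 + 3820758} = - \frac{5973176}{7 \cdot 4153595} = \left(- \frac{5973176}{7}\right) \frac{1}{4153595} = - \frac{5973176}{29075165}$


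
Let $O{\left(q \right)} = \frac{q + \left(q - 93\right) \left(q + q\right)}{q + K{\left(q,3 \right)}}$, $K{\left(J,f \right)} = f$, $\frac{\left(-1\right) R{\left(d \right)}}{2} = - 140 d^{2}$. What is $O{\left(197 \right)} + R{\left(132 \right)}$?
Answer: $\frac{975785173}{200} \approx 4.8789 \cdot 10^{6}$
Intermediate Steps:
$R{\left(d \right)} = 280 d^{2}$ ($R{\left(d \right)} = - 2 \left(- 140 d^{2}\right) = 280 d^{2}$)
$O{\left(q \right)} = \frac{q + 2 q \left(-93 + q\right)}{3 + q}$ ($O{\left(q \right)} = \frac{q + \left(q - 93\right) \left(q + q\right)}{q + 3} = \frac{q + \left(-93 + q\right) 2 q}{3 + q} = \frac{q + 2 q \left(-93 + q\right)}{3 + q}$)
$O{\left(197 \right)} + R{\left(132 \right)} = \frac{197 \left(-185 + 2 \cdot 197\right)}{3 + 197} + 280 \cdot 132^{2} = \frac{197 \left(-185 + 394\right)}{200} + 280 \cdot 17424 = 197 \cdot \frac{1}{200} \cdot 209 + 4878720 = \frac{41173}{200} + 4878720 = \frac{975785173}{200}$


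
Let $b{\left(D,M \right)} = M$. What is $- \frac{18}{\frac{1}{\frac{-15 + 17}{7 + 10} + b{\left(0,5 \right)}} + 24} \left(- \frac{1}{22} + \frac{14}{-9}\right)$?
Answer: $\frac{27579}{23155} \approx 1.1911$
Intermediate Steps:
$- \frac{18}{\frac{1}{\frac{-15 + 17}{7 + 10} + b{\left(0,5 \right)}} + 24} \left(- \frac{1}{22} + \frac{14}{-9}\right) = - \frac{18}{\frac{1}{\frac{-15 + 17}{7 + 10} + 5} + 24} \left(- \frac{1}{22} + \frac{14}{-9}\right) = - \frac{18}{\frac{1}{\frac{2}{17} + 5} + 24} \left(\left(-1\right) \frac{1}{22} + 14 \left(- \frac{1}{9}\right)\right) = - \frac{18}{\frac{1}{2 \cdot \frac{1}{17} + 5} + 24} \left(- \frac{1}{22} - \frac{14}{9}\right) = - \frac{18}{\frac{1}{\frac{2}{17} + 5} + 24} \left(- \frac{317}{198}\right) = - \frac{18}{\frac{1}{\frac{87}{17}} + 24} \left(- \frac{317}{198}\right) = - \frac{18}{\frac{17}{87} + 24} \left(- \frac{317}{198}\right) = - \frac{18}{\frac{2105}{87}} \left(- \frac{317}{198}\right) = \left(-18\right) \frac{87}{2105} \left(- \frac{317}{198}\right) = \left(- \frac{1566}{2105}\right) \left(- \frac{317}{198}\right) = \frac{27579}{23155}$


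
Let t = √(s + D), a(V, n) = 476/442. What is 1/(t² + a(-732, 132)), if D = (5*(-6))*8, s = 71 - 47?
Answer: -13/2794 ≈ -0.0046528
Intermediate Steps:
s = 24
a(V, n) = 14/13 (a(V, n) = 476*(1/442) = 14/13)
D = -240 (D = -30*8 = -240)
t = 6*I*√6 (t = √(24 - 240) = √(-216) = 6*I*√6 ≈ 14.697*I)
1/(t² + a(-732, 132)) = 1/((6*I*√6)² + 14/13) = 1/(-216 + 14/13) = 1/(-2794/13) = -13/2794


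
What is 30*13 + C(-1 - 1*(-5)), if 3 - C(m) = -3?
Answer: 396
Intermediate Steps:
C(m) = 6 (C(m) = 3 - 1*(-3) = 3 + 3 = 6)
30*13 + C(-1 - 1*(-5)) = 30*13 + 6 = 390 + 6 = 396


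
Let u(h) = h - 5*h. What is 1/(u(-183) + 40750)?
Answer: 1/41482 ≈ 2.4107e-5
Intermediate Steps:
u(h) = -4*h
1/(u(-183) + 40750) = 1/(-4*(-183) + 40750) = 1/(732 + 40750) = 1/41482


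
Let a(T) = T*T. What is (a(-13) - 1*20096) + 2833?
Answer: -17094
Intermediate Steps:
a(T) = T²
(a(-13) - 1*20096) + 2833 = ((-13)² - 1*20096) + 2833 = (169 - 20096) + 2833 = -19927 + 2833 = -17094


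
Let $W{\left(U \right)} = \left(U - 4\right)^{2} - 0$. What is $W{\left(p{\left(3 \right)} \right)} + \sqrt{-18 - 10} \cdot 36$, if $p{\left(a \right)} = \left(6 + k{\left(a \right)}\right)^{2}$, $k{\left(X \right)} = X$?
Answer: $5929 + 72 i \sqrt{7} \approx 5929.0 + 190.49 i$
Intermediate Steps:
$p{\left(a \right)} = \left(6 + a\right)^{2}$
$W{\left(U \right)} = \left(-4 + U\right)^{2}$ ($W{\left(U \right)} = \left(-4 + U\right)^{2} + 0 = \left(-4 + U\right)^{2}$)
$W{\left(p{\left(3 \right)} \right)} + \sqrt{-18 - 10} \cdot 36 = \left(-4 + \left(6 + 3\right)^{2}\right)^{2} + \sqrt{-18 - 10} \cdot 36 = \left(-4 + 9^{2}\right)^{2} + \sqrt{-28} \cdot 36 = \left(-4 + 81\right)^{2} + 2 i \sqrt{7} \cdot 36 = 77^{2} + 72 i \sqrt{7} = 5929 + 72 i \sqrt{7}$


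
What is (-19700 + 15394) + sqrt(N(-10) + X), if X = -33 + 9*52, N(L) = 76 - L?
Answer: -4306 + sqrt(521) ≈ -4283.2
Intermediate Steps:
X = 435 (X = -33 + 468 = 435)
(-19700 + 15394) + sqrt(N(-10) + X) = (-19700 + 15394) + sqrt((76 - 1*(-10)) + 435) = -4306 + sqrt((76 + 10) + 435) = -4306 + sqrt(86 + 435) = -4306 + sqrt(521)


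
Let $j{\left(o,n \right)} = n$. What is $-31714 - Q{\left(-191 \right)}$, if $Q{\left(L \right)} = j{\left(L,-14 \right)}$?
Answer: $-31700$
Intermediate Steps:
$Q{\left(L \right)} = -14$
$-31714 - Q{\left(-191 \right)} = -31714 - -14 = -31714 + 14 = -31700$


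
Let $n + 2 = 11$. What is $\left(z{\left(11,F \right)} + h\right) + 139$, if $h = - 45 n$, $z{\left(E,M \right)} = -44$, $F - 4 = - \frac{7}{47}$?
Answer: $-310$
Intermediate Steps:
$F = \frac{181}{47}$ ($F = 4 - \frac{7}{47} = \frac{181}{47} \approx 3.8511$)
$n = 9$ ($n = -2 + 11 = 9$)
$h = -405$ ($h = \left(-45\right) 9 = -405$)
$\left(z{\left(11,F \right)} + h\right) + 139 = \left(-44 - 405\right) + 139 = -449 + 139 = -310$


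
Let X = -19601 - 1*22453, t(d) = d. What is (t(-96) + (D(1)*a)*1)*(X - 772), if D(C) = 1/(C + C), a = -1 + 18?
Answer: 3747275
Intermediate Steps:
a = 17
D(C) = 1/(2*C)
X = -42054 (X = -19601 - 22453 = -42054)
(t(-96) + (D(1)*a)*1)*(X - 772) = (-96 + (((½)/1)*17)*1)*(-42054 - 772) = (-96 + (((½)*1)*17)*1)*(-42826) = (-96 + ((½)*17)*1)*(-42826) = (-96 + (17/2)*1)*(-42826) = (-96 + 17/2)*(-42826) = -175/2*(-42826) = 3747275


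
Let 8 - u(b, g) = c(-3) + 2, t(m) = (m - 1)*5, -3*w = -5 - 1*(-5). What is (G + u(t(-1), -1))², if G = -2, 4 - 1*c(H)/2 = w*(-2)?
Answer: 16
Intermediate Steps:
w = 0 (w = -(-5 - 1*(-5))/3 = -(-5 + 5)/3 = -⅓*0 = 0)
c(H) = 8 (c(H) = 8 - 0*(-2) = 8 - 2*0 = 8 + 0 = 8)
t(m) = -5 + 5*m (t(m) = (-1 + m)*5 = -5 + 5*m)
u(b, g) = -2 (u(b, g) = 8 - (8 + 2) = 8 - 1*10 = 8 - 10 = -2)
(G + u(t(-1), -1))² = (-2 - 2)² = (-4)² = 16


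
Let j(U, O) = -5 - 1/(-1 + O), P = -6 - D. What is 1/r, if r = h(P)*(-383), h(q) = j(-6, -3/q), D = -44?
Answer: 41/63961 ≈ 0.00064102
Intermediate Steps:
P = 38 (P = -6 - 1*(-44) = -6 + 44 = 38)
h(q) = (4 + 15/q)/(-1 - 3/q) (h(q) = (4 - (-15)/q)/(-1 - 3/q) = (4 + 15/q)/(-1 - 3/q))
r = 63961/41 (r = ((-15 - 4*38)/(3 + 38))*(-383) = ((-15 - 152)/41)*(-383) = ((1/41)*(-167))*(-383) = -167/41*(-383) = 63961/41 ≈ 1560.0)
1/r = 1/(63961/41) = 41/63961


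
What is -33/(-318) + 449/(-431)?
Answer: -42853/45686 ≈ -0.93799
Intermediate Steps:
-33/(-318) + 449/(-431) = -33*(-1/318) + 449*(-1/431) = 11/106 - 449/431 = -42853/45686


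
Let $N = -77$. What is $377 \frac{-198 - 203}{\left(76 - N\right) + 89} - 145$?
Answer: $- \frac{186267}{242} \approx -769.7$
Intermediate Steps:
$377 \frac{-198 - 203}{\left(76 - N\right) + 89} - 145 = 377 \frac{-198 - 203}{\left(76 - -77\right) + 89} - 145 = 377 \left(- \frac{401}{\left(76 + 77\right) + 89}\right) - 145 = 377 \left(- \frac{401}{153 + 89}\right) - 145 = 377 \left(- \frac{401}{242}\right) - 145 = - \frac{151177}{242} - 145 = - \frac{186267}{242}$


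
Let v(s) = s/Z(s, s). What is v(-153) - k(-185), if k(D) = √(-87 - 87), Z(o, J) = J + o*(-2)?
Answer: -1 - I*√174 ≈ -1.0 - 13.191*I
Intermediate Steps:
Z(o, J) = J - 2*o
v(s) = -1 (v(s) = s/(s - 2*s) = s/((-s)) = s*(-1/s) = -1)
k(D) = I*√174 (k(D) = √(-174) = I*√174)
v(-153) - k(-185) = -1 - I*√174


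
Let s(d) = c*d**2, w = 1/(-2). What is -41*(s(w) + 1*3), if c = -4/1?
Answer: -82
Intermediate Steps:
w = -1/2 ≈ -0.50000
c = -4 (c = -4*1 = -4)
s(d) = -4*d**2
-41*(s(w) + 1*3) = -41*(-4*(-1/2)**2 + 1*3) = -41*(-4*1/4 + 3) = -41*(-1 + 3) = -41*2 = -82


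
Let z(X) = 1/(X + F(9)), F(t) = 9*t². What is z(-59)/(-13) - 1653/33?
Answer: -4799221/95810 ≈ -50.091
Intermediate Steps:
z(X) = 1/(729 + X) (z(X) = 1/(X + 9*9²) = 1/(X + 9*81) = 1/(X + 729) = 1/(729 + X))
z(-59)/(-13) - 1653/33 = 1/((729 - 59)*(-13)) - 1653/33 = -1/13/670 - 1653*1/33 = (1/670)*(-1/13) - 551/11 = -1/8710 - 551/11 = -4799221/95810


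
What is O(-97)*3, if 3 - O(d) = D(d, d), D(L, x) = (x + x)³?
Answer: 21904161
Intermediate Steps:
D(L, x) = 8*x³ (D(L, x) = (2*x)³ = 8*x³)
O(d) = 3 - 8*d³
O(-97)*3 = (3 - 8*(-97)³)*3 = (3 - 8*(-912673))*3 = (3 + 7301384)*3 = 7301387*3 = 21904161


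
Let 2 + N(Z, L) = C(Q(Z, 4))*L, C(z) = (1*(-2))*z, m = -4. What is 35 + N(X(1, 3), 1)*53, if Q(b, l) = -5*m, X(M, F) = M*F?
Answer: -2191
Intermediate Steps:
X(M, F) = F*M
Q(b, l) = 20 (Q(b, l) = -5*(-4) = 20)
C(z) = -2*z
N(Z, L) = -2 - 40*L (N(Z, L) = -2 + (-2*20)*L = -2 - 40*L)
35 + N(X(1, 3), 1)*53 = 35 + (-2 - 40*1)*53 = 35 + (-2 - 40)*53 = 35 - 42*53 = 35 - 2226 = -2191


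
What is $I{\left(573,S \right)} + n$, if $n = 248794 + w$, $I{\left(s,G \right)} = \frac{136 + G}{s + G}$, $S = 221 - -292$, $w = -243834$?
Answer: $\frac{5387209}{1086} \approx 4960.6$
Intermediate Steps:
$S = 513$ ($S = 221 + 292 = 513$)
$I{\left(s,G \right)} = \frac{136 + G}{G + s}$
$n = 4960$ ($n = 248794 - 243834 = 4960$)
$I{\left(573,S \right)} + n = \frac{136 + 513}{513 + 573} + 4960 = \frac{1}{1086} \cdot 649 + 4960 = \frac{649}{1086} + 4960 = \frac{5387209}{1086}$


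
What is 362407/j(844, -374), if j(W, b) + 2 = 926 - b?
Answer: 362407/1298 ≈ 279.20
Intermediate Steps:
j(W, b) = 924 - b (j(W, b) = -2 + (926 - b) = 924 - b)
362407/j(844, -374) = 362407/(924 - 1*(-374)) = 362407/(924 + 374) = 362407/1298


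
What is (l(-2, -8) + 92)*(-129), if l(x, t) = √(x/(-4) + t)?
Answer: -11868 - 129*I*√30/2 ≈ -11868.0 - 353.28*I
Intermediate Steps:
l(x, t) = √(t - x/4) (l(x, t) = √(x*(-¼) + t) = √(-x/4 + t) = √(t - x/4))
(l(-2, -8) + 92)*(-129) = (√(-1*(-2) + 4*(-8))/2 + 92)*(-129) = (√(2 - 32)/2 + 92)*(-129) = (√(-30)/2 + 92)*(-129) = ((I*√30)/2 + 92)*(-129) = (I*√30/2 + 92)*(-129) = (92 + I*√30/2)*(-129) = -11868 - 129*I*√30/2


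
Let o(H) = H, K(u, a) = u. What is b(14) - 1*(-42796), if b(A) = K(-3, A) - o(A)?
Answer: 42779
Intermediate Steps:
b(A) = -3 - A
b(14) - 1*(-42796) = (-3 - 1*14) - 1*(-42796) = (-3 - 14) + 42796 = -17 + 42796 = 42779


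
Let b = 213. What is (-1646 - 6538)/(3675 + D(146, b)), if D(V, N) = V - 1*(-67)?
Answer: -341/162 ≈ -2.1049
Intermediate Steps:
D(V, N) = 67 + V (D(V, N) = V + 67 = 67 + V)
(-1646 - 6538)/(3675 + D(146, b)) = (-1646 - 6538)/(3675 + (67 + 146)) = -8184/(3675 + 213) = -8184/3888 = -8184*1/3888 = -341/162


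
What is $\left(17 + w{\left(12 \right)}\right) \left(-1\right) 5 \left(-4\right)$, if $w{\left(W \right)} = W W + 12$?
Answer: $3460$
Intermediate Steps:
$w{\left(W \right)} = 12 + W^{2}$ ($w{\left(W \right)} = W^{2} + 12 = 12 + W^{2}$)
$\left(17 + w{\left(12 \right)}\right) \left(-1\right) 5 \left(-4\right) = \left(17 + \left(12 + 12^{2}\right)\right) \left(-1\right) 5 \left(-4\right) = \left(17 + \left(12 + 144\right)\right) \left(\left(-5\right) \left(-4\right)\right) = \left(17 + 156\right) 20 = 173 \cdot 20 = 3460$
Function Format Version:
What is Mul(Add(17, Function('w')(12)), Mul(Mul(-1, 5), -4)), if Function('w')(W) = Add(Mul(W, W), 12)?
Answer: 3460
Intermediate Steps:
Function('w')(W) = Add(12, Pow(W, 2)) (Function('w')(W) = Add(Pow(W, 2), 12) = Add(12, Pow(W, 2)))
Mul(Add(17, Function('w')(12)), Mul(Mul(-1, 5), -4)) = Mul(Add(17, Add(12, Pow(12, 2))), Mul(Mul(-1, 5), -4)) = Mul(Add(17, Add(12, 144)), Mul(-5, -4)) = Mul(Add(17, 156), 20) = Mul(173, 20) = 3460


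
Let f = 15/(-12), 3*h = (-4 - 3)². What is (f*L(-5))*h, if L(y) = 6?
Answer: -245/2 ≈ -122.50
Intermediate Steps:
h = 49/3 (h = (-4 - 3)²/3 = (⅓)*(-7)² = (⅓)*49 = 49/3 ≈ 16.333)
f = -5/4 (f = 15*(-1/12) = -5/4 ≈ -1.2500)
(f*L(-5))*h = -5/4*6*(49/3) = -15/2*49/3 = -245/2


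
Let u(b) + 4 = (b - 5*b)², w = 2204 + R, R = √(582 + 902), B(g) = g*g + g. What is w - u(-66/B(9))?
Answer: 494864/225 + 2*√371 ≈ 2237.9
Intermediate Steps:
B(g) = g + g² (B(g) = g² + g = g + g²)
R = 2*√371 (R = √1484 = 2*√371 ≈ 38.523)
w = 2204 + 2*√371 ≈ 2242.5
u(b) = -4 + 16*b² (u(b) = -4 + (b - 5*b)² = -4 + (-4*b)² = -4 + 16*b²)
w - u(-66/B(9)) = (2204 + 2*√371) - (-4 + 16*(-66*1/(9*(1 + 9)))²) = (2204 + 2*√371) - (-4 + 16*(-66/(9*10))²) = (2204 + 2*√371) - (-4 + 16*(-66/90)²) = (2204 + 2*√371) - (-4 + 16*(-66*1/90)²) = (2204 + 2*√371) - (-4 + 16*(-11/15)²) = (2204 + 2*√371) - (-4 + 16*(121/225)) = (2204 + 2*√371) - (-4 + 1936/225) = (2204 + 2*√371) - 1*1036/225 = (2204 + 2*√371) - 1036/225 = 494864/225 + 2*√371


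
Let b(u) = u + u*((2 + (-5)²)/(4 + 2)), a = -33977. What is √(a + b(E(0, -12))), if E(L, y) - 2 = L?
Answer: 3*I*√3774 ≈ 184.3*I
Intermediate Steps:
E(L, y) = 2 + L
b(u) = 11*u/2 (b(u) = u + u*((2 + 25)/6) = u + u*(27*(⅙)) = u + u*(9/2) = u + 9*u/2 = 11*u/2)
√(a + b(E(0, -12))) = √(-33977 + 11*(2 + 0)/2) = √(-33977 + (11/2)*2) = √(-33977 + 11) = √(-33966) = 3*I*√3774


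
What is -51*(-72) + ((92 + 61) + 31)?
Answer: 3856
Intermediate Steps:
-51*(-72) + ((92 + 61) + 31) = 3672 + (153 + 31) = 3672 + 184 = 3856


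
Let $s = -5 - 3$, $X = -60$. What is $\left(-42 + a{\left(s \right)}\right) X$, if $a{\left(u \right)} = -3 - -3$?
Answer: $2520$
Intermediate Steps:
$s = -8$ ($s = -5 - 3 = -8$)
$a{\left(u \right)} = 0$ ($a{\left(u \right)} = -3 + 3 = 0$)
$\left(-42 + a{\left(s \right)}\right) X = \left(-42 + 0\right) \left(-60\right) = \left(-42\right) \left(-60\right) = 2520$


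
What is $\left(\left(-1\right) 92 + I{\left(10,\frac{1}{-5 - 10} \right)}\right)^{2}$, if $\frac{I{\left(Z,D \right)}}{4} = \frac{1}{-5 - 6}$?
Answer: $\frac{1032256}{121} \approx 8531.0$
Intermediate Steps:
$I{\left(Z,D \right)} = - \frac{4}{11}$ ($I{\left(Z,D \right)} = \frac{4}{-5 - 6} = \frac{4}{-11} = 4 \left(- \frac{1}{11}\right) = - \frac{4}{11}$)
$\left(\left(-1\right) 92 + I{\left(10,\frac{1}{-5 - 10} \right)}\right)^{2} = \left(\left(-1\right) 92 - \frac{4}{11}\right)^{2} = \left(-92 - \frac{4}{11}\right)^{2} = \left(- \frac{1016}{11}\right)^{2} = \frac{1032256}{121}$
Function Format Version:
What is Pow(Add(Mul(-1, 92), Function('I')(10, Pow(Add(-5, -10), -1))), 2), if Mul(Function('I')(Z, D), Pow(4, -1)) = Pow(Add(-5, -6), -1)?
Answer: Rational(1032256, 121) ≈ 8531.0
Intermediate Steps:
Function('I')(Z, D) = Rational(-4, 11) (Function('I')(Z, D) = Mul(4, Pow(Add(-5, -6), -1)) = Mul(4, Pow(-11, -1)) = Mul(4, Rational(-1, 11)) = Rational(-4, 11))
Pow(Add(Mul(-1, 92), Function('I')(10, Pow(Add(-5, -10), -1))), 2) = Pow(Add(Mul(-1, 92), Rational(-4, 11)), 2) = Pow(Add(-92, Rational(-4, 11)), 2) = Pow(Rational(-1016, 11), 2) = Rational(1032256, 121)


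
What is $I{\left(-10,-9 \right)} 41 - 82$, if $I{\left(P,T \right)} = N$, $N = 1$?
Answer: $-41$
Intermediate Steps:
$I{\left(P,T \right)} = 1$
$I{\left(-10,-9 \right)} 41 - 82 = 1 \cdot 41 - 82 = 41 - 82 = -41$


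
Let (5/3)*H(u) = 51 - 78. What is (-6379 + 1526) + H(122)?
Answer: -24346/5 ≈ -4869.2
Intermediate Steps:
H(u) = -81/5 (H(u) = 3*(51 - 78)/5 = (⅗)*(-27) = -81/5)
(-6379 + 1526) + H(122) = (-6379 + 1526) - 81/5 = -4853 - 81/5 = -24346/5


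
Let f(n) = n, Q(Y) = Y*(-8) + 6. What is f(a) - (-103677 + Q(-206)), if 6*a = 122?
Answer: 306130/3 ≈ 1.0204e+5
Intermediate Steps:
a = 61/3 (a = (⅙)*122 = 61/3 ≈ 20.333)
Q(Y) = 6 - 8*Y (Q(Y) = -8*Y + 6 = 6 - 8*Y)
f(a) - (-103677 + Q(-206)) = 61/3 - (-103677 + (6 - 8*(-206))) = 61/3 - (-103677 + (6 + 1648)) = 61/3 - (-103677 + 1654) = 61/3 - 1*(-102023) = 61/3 + 102023 = 306130/3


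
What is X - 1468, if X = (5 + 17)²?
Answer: -984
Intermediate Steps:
X = 484 (X = 22² = 484)
X - 1468 = 484 - 1468 = -984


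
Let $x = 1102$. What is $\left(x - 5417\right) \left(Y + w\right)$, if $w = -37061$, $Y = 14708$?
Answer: $96453195$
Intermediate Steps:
$\left(x - 5417\right) \left(Y + w\right) = \left(1102 - 5417\right) \left(14708 - 37061\right) = \left(-4315\right) \left(-22353\right) = 96453195$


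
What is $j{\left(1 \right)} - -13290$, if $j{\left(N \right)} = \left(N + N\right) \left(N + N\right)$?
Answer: $13294$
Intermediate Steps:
$j{\left(N \right)} = 4 N^{2}$ ($j{\left(N \right)} = 2 N 2 N = 4 N^{2}$)
$j{\left(1 \right)} - -13290 = 4 \cdot 1^{2} - -13290 = 4 \cdot 1 + 13290 = 4 + 13290 = 13294$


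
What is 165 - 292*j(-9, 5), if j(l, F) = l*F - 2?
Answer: 13889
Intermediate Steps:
j(l, F) = -2 + F*l (j(l, F) = F*l - 2 = -2 + F*l)
165 - 292*j(-9, 5) = 165 - 292*(-2 + 5*(-9)) = 165 - 292*(-2 - 45) = 165 - 292*(-47) = 165 + 13724 = 13889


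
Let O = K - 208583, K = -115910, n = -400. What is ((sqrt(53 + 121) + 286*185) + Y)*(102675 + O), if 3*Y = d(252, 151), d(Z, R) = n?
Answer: -35120443940/3 - 221818*sqrt(174) ≈ -1.1710e+10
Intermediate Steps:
d(Z, R) = -400
Y = -400/3 (Y = (1/3)*(-400) = -400/3 ≈ -133.33)
O = -324493 (O = -115910 - 208583 = -324493)
((sqrt(53 + 121) + 286*185) + Y)*(102675 + O) = ((sqrt(53 + 121) + 286*185) - 400/3)*(102675 - 324493) = ((sqrt(174) + 52910) - 400/3)*(-221818) = ((52910 + sqrt(174)) - 400/3)*(-221818) = (158330/3 + sqrt(174))*(-221818) = -35120443940/3 - 221818*sqrt(174)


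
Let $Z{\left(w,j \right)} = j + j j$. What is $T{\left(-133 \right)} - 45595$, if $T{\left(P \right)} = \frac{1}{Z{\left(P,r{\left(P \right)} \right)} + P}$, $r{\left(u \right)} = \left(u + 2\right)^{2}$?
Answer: $- \frac{13428500289654}{294516949} \approx -45595.0$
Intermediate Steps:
$r{\left(u \right)} = \left(2 + u\right)^{2}$
$Z{\left(w,j \right)} = j + j^{2}$
$T{\left(P \right)} = \frac{1}{P + \left(2 + P\right)^{2} \left(1 + \left(2 + P\right)^{2}\right)}$ ($T{\left(P \right)} = \frac{1}{\left(2 + P\right)^{2} \left(1 + \left(2 + P\right)^{2}\right) + P} = \frac{1}{P + \left(2 + P\right)^{2} \left(1 + \left(2 + P\right)^{2}\right)}$)
$T{\left(-133 \right)} - 45595 = \frac{1}{-133 + \left(2 - 133\right)^{2} + \left(2 - 133\right)^{4}} - 45595 = \frac{1}{-133 + \left(-131\right)^{2} + \left(-131\right)^{4}} - 45595 = \frac{1}{-133 + 17161 + 294499921} - 45595 = \frac{1}{294516949} - 45595 = - \frac{13428500289654}{294516949}$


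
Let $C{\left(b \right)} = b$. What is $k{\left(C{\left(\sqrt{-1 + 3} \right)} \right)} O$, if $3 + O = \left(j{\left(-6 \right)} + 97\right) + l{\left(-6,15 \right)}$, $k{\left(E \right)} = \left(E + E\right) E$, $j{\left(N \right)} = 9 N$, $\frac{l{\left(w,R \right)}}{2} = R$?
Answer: $280$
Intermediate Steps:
$l{\left(w,R \right)} = 2 R$
$k{\left(E \right)} = 2 E^{2}$ ($k{\left(E \right)} = 2 E E = 2 E^{2}$)
$O = 70$ ($O = -3 + \left(\left(9 \left(-6\right) + 97\right) + 2 \cdot 15\right) = -3 + \left(\left(-54 + 97\right) + 30\right) = -3 + \left(43 + 30\right) = -3 + 73 = 70$)
$k{\left(C{\left(\sqrt{-1 + 3} \right)} \right)} O = 2 \left(\sqrt{-1 + 3}\right)^{2} \cdot 70 = 2 \left(\sqrt{2}\right)^{2} \cdot 70 = 2 \cdot 2 \cdot 70 = 4 \cdot 70 = 280$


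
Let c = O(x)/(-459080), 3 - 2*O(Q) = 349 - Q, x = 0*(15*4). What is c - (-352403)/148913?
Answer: 161806931189/68362980040 ≈ 2.3669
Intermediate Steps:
x = 0 (x = 0*60 = 0)
O(Q) = -173 + Q/2 (O(Q) = 3/2 - (349 - Q)/2 = 3/2 + (-349/2 + Q/2) = -173 + Q/2)
c = 173/459080 (c = (-173 + (½)*0)/(-459080) = (-173 + 0)*(-1/459080) = -173*(-1/459080) = 173/459080 ≈ 0.00037684)
c - (-352403)/148913 = 173/459080 - (-352403)/148913 = 173/459080 - 1*(-352403/148913) = 173/459080 + 352403/148913 = 161806931189/68362980040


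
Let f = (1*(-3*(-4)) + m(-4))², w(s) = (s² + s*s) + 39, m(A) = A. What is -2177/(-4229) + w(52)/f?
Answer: 23174691/270656 ≈ 85.624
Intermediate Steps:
w(s) = 39 + 2*s² (w(s) = (s² + s²) + 39 = 2*s² + 39 = 39 + 2*s²)
f = 64 (f = (1*(-3*(-4)) - 4)² = (1*12 - 4)² = (12 - 4)² = 8² = 64)
-2177/(-4229) + w(52)/f = -2177/(-4229) + (39 + 2*52²)/64 = -2177*(-1/4229) + (39 + 2*2704)*(1/64) = 2177/4229 + (39 + 5408)*(1/64) = 2177/4229 + 5447*(1/64) = 2177/4229 + 5447/64 = 23174691/270656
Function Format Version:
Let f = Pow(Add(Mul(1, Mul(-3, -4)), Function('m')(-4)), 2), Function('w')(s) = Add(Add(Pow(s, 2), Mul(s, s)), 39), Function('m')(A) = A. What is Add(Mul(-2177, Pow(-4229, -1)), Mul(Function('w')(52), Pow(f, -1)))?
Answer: Rational(23174691, 270656) ≈ 85.624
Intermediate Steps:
Function('w')(s) = Add(39, Mul(2, Pow(s, 2))) (Function('w')(s) = Add(Add(Pow(s, 2), Pow(s, 2)), 39) = Add(Mul(2, Pow(s, 2)), 39) = Add(39, Mul(2, Pow(s, 2))))
f = 64 (f = Pow(Add(Mul(1, Mul(-3, -4)), -4), 2) = Pow(Add(Mul(1, 12), -4), 2) = Pow(Add(12, -4), 2) = Pow(8, 2) = 64)
Add(Mul(-2177, Pow(-4229, -1)), Mul(Function('w')(52), Pow(f, -1))) = Add(Mul(-2177, Pow(-4229, -1)), Mul(Add(39, Mul(2, Pow(52, 2))), Pow(64, -1))) = Add(Mul(-2177, Rational(-1, 4229)), Mul(Add(39, Mul(2, 2704)), Rational(1, 64))) = Add(Rational(2177, 4229), Mul(Add(39, 5408), Rational(1, 64))) = Add(Rational(2177, 4229), Mul(5447, Rational(1, 64))) = Add(Rational(2177, 4229), Rational(5447, 64)) = Rational(23174691, 270656)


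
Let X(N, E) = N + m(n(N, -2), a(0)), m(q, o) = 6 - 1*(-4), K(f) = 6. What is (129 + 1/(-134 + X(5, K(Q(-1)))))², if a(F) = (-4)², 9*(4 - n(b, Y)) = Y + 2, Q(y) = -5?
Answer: 235622500/14161 ≈ 16639.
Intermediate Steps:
n(b, Y) = 34/9 - Y/9 (n(b, Y) = 4 - (Y + 2)/9 = 4 - (2 + Y)/9 = 4 + (-2/9 - Y/9) = 34/9 - Y/9)
a(F) = 16
m(q, o) = 10 (m(q, o) = 6 + 4 = 10)
X(N, E) = 10 + N (X(N, E) = N + 10 = 10 + N)
(129 + 1/(-134 + X(5, K(Q(-1)))))² = (129 + 1/(-134 + (10 + 5)))² = (129 + 1/(-134 + 15))² = (129 + 1/(-119))² = (129 - 1/119)² = (15350/119)² = 235622500/14161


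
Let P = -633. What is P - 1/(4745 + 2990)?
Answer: -4896256/7735 ≈ -633.00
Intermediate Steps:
P - 1/(4745 + 2990) = -633 - 1/(4745 + 2990) = -633 - 1/7735 = -4896256/7735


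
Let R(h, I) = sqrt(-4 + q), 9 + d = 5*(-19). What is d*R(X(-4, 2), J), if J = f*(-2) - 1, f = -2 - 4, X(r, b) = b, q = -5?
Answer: -312*I ≈ -312.0*I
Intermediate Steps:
f = -6
d = -104 (d = -9 + 5*(-19) = -9 - 95 = -104)
J = 11 (J = -6*(-2) - 1 = 12 - 1 = 11)
R(h, I) = 3*I (R(h, I) = sqrt(-4 - 5) = sqrt(-9) = 3*I)
d*R(X(-4, 2), J) = -312*I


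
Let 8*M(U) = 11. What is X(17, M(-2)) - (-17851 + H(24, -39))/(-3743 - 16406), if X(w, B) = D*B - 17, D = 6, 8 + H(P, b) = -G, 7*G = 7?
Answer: -776655/80596 ≈ -9.6364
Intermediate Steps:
G = 1 (G = (1/7)*7 = 1)
M(U) = 11/8 (M(U) = (1/8)*11 = 11/8)
H(P, b) = -9 (H(P, b) = -8 - 1*1 = -8 - 1 = -9)
X(w, B) = -17 + 6*B (X(w, B) = 6*B - 17 = -17 + 6*B)
X(17, M(-2)) - (-17851 + H(24, -39))/(-3743 - 16406) = (-17 + 6*(11/8)) - (-17851 - 9)/(-3743 - 16406) = (-17 + 33/4) - (-17860)/(-20149) = -35/4 - (-17860)*(-1)/20149 = -35/4 - 1*17860/20149 = -35/4 - 17860/20149 = -776655/80596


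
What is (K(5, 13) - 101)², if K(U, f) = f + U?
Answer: 6889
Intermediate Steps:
K(U, f) = U + f
(K(5, 13) - 101)² = ((5 + 13) - 101)² = (18 - 101)² = (-83)² = 6889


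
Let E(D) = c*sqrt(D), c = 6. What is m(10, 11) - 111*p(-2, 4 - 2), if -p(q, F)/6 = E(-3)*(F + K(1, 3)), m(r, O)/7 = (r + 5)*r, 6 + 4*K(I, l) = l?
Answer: 1050 + 4995*I*sqrt(3) ≈ 1050.0 + 8651.6*I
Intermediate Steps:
K(I, l) = -3/2 + l/4
m(r, O) = 7*r*(5 + r) (m(r, O) = 7*((r + 5)*r) = 7*((5 + r)*r) = 7*(r*(5 + r)) = 7*r*(5 + r))
E(D) = 6*sqrt(D)
p(q, F) = -36*I*sqrt(3)*(-3/4 + F) (p(q, F) = -6*6*sqrt(-3)*(F + (-3/2 + (1/4)*3)) = -6*6*(I*sqrt(3))*(F + (-3/2 + 3/4)) = -6*6*I*sqrt(3)*(F - 3/4) = -6*6*I*sqrt(3)*(-3/4 + F) = -36*I*sqrt(3)*(-3/4 + F))
m(10, 11) - 111*p(-2, 4 - 2) = 7*10*(5 + 10) - 111*I*sqrt(3)*(27 - 36*(4 - 2)) = 7*10*15 - 111*I*sqrt(3)*(27 - 36*2) = 1050 - 111*I*sqrt(3)*(27 - 72) = 1050 - 111*I*sqrt(3)*(-45) = 1050 - (-4995)*I*sqrt(3) = 1050 + 4995*I*sqrt(3)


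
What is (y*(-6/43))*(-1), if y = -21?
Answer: -126/43 ≈ -2.9302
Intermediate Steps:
(y*(-6/43))*(-1) = -(-126)/43*(-1) = -21*(-6/43)*(-1) = (126/43)*(-1) = -126/43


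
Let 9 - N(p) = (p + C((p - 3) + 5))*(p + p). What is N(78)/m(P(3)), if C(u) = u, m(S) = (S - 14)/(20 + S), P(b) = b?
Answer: 566697/11 ≈ 51518.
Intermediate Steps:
m(S) = (-14 + S)/(20 + S)
N(p) = 9 - 2*p*(2 + 2*p) (N(p) = 9 - (p + ((p - 3) + 5))*(p + p) = 9 - (p + ((-3 + p) + 5))*2*p = 9 - (p + (2 + p))*2*p = 9 - (2 + 2*p)*2*p = 9 - 2*p*(2 + 2*p))
N(78)/m(P(3)) = (9 - 4*78 - 4*78**2)/(((-14 + 3)/(20 + 3))) = (9 - 312 - 4*6084)/((-11/23)) = (9 - 312 - 24336)/(((1/23)*(-11))) = -24639/(-11/23) = -24639*(-23/11) = 566697/11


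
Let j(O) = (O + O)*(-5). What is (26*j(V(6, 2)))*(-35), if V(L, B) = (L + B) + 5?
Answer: 118300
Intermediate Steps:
V(L, B) = 5 + B + L (V(L, B) = (B + L) + 5 = 5 + B + L)
j(O) = -10*O (j(O) = (2*O)*(-5) = -10*O)
(26*j(V(6, 2)))*(-35) = (26*(-10*(5 + 2 + 6)))*(-35) = (26*(-10*13))*(-35) = (26*(-130))*(-35) = -3380*(-35) = 118300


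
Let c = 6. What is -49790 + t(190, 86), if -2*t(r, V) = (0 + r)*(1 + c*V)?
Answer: -98905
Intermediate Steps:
t(r, V) = -r*(1 + 6*V)/2 (t(r, V) = -(0 + r)*(1 + 6*V)/2 = -r*(1 + 6*V)/2)
-49790 + t(190, 86) = -49790 - ½*190*(1 + 6*86) = -49790 - ½*190*(1 + 516) = -49790 - ½*190*517 = -49790 - 49115 = -98905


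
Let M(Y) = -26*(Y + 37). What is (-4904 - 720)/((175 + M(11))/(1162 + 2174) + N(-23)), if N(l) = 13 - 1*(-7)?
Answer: -18761664/65647 ≈ -285.80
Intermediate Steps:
M(Y) = -962 - 26*Y (M(Y) = -26*(37 + Y) = -962 - 26*Y)
N(l) = 20 (N(l) = 13 + 7 = 20)
(-4904 - 720)/((175 + M(11))/(1162 + 2174) + N(-23)) = (-4904 - 720)/((175 + (-962 - 26*11))/(1162 + 2174) + 20) = -5624/((175 + (-962 - 286))/3336 + 20) = -5624/((175 - 1248)*(1/3336) + 20) = -5624/(-1073*1/3336 + 20) = -5624/(-1073/3336 + 20) = -5624/65647/3336 = -5624*3336/65647 = -18761664/65647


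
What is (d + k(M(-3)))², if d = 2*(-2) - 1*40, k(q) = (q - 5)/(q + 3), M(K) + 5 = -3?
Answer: 42849/25 ≈ 1714.0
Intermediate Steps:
M(K) = -8 (M(K) = -5 - 3 = -8)
k(q) = (-5 + q)/(3 + q)
d = -44 (d = -4 - 40 = -44)
(d + k(M(-3)))² = (-44 + (-5 - 8)/(3 - 8))² = (-44 - 13/(-5))² = (-44 - ⅕*(-13))² = (-44 + 13/5)² = (-207/5)² = 42849/25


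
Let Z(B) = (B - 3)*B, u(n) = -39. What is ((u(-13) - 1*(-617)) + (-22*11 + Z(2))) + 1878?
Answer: 2212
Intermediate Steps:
Z(B) = B*(-3 + B) (Z(B) = (-3 + B)*B = B*(-3 + B))
((u(-13) - 1*(-617)) + (-22*11 + Z(2))) + 1878 = ((-39 - 1*(-617)) + (-22*11 + 2*(-3 + 2))) + 1878 = ((-39 + 617) + (-242 + 2*(-1))) + 1878 = (578 + (-242 - 2)) + 1878 = (578 - 244) + 1878 = 334 + 1878 = 2212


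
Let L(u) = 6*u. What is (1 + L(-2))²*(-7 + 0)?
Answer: -847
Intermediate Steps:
(1 + L(-2))²*(-7 + 0) = (1 + 6*(-2))²*(-7 + 0) = (1 - 12)²*(-7) = (-11)²*(-7) = 121*(-7) = -847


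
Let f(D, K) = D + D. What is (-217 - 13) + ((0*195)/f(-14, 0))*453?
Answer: -230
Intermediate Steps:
f(D, K) = 2*D
(-217 - 13) + ((0*195)/f(-14, 0))*453 = (-217 - 13) + ((0*195)/((2*(-14))))*453 = -230 + (0/(-28))*453 = -230 + (0*(-1/28))*453 = -230 + 0*453 = -230 + 0 = -230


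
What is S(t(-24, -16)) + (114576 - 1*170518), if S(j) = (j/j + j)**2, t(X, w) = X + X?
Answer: -53733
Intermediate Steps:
t(X, w) = 2*X
S(j) = (1 + j)**2
S(t(-24, -16)) + (114576 - 1*170518) = (1 + 2*(-24))**2 + (114576 - 1*170518) = (1 - 48)**2 + (114576 - 170518) = (-47)**2 - 55942 = 2209 - 55942 = -53733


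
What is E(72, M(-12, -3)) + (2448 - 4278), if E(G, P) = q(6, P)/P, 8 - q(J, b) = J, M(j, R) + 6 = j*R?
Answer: -27449/15 ≈ -1829.9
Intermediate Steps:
M(j, R) = -6 + R*j (M(j, R) = -6 + j*R = -6 + R*j)
q(J, b) = 8 - J
E(G, P) = 2/P (E(G, P) = (8 - 1*6)/P = (8 - 6)/P = 2/P)
E(72, M(-12, -3)) + (2448 - 4278) = 2/(-6 - 3*(-12)) + (2448 - 4278) = 2/(-6 + 36) - 1830 = 2/30 - 1830 = 2*(1/30) - 1830 = 1/15 - 1830 = -27449/15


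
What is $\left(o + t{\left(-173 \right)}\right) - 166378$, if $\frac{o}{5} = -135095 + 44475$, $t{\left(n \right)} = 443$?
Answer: $-619035$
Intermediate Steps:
$o = -453100$ ($o = 5 \left(-135095 + 44475\right) = 5 \left(-90620\right) = -453100$)
$\left(o + t{\left(-173 \right)}\right) - 166378 = \left(-453100 + 443\right) - 166378 = -452657 - 166378 = -619035$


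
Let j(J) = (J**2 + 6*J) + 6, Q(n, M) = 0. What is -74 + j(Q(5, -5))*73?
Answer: 364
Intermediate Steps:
j(J) = 6 + J**2 + 6*J
-74 + j(Q(5, -5))*73 = -74 + (6 + 0**2 + 6*0)*73 = -74 + (6 + 0 + 0)*73 = -74 + 6*73 = -74 + 438 = 364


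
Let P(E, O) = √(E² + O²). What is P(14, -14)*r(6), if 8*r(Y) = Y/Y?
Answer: 7*√2/4 ≈ 2.4749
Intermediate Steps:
r(Y) = ⅛ (r(Y) = (Y/Y)/8 = (⅛)*1 = ⅛)
P(14, -14)*r(6) = √(14² + (-14)²)*(⅛) = √(196 + 196)*(⅛) = √392*(⅛) = (14*√2)*(⅛) = 7*√2/4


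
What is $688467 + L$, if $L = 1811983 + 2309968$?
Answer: $4810418$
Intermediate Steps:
$L = 4121951$
$688467 + L = 688467 + 4121951 = 4810418$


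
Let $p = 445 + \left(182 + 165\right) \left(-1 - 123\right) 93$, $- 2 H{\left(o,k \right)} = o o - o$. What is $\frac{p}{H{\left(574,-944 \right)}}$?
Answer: $\frac{4001159}{164451} \approx 24.33$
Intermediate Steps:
$H{\left(o,k \right)} = \frac{o}{2} - \frac{o^{2}}{2}$ ($H{\left(o,k \right)} = - \frac{o o - o}{2} = - \frac{o^{2} - o}{2} = \frac{o}{2} - \frac{o^{2}}{2}$)
$p = -4001159$ ($p = 445 + 347 \left(-124\right) 93 = 445 - 4001604 = -4001159$)
$\frac{p}{H{\left(574,-944 \right)}} = - \frac{4001159}{\frac{1}{2} \cdot 574 \left(1 - 574\right)} = - \frac{4001159}{\frac{1}{2} \cdot 574 \left(-573\right)} = - \frac{4001159}{-164451} = \left(-4001159\right) \left(- \frac{1}{164451}\right) = \frac{4001159}{164451}$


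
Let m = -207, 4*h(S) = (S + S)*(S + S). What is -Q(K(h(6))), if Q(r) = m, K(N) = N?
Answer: 207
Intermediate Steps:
h(S) = S² (h(S) = ((S + S)*(S + S))/4 = ((2*S)*(2*S))/4 = (4*S²)/4 = S²)
Q(r) = -207
-Q(K(h(6))) = -1*(-207) = 207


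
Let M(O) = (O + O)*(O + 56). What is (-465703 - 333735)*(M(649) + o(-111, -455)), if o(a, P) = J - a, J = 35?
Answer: -731674437368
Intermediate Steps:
o(a, P) = 35 - a
M(O) = 2*O*(56 + O) (M(O) = (2*O)*(56 + O) = 2*O*(56 + O))
(-465703 - 333735)*(M(649) + o(-111, -455)) = (-465703 - 333735)*(2*649*(56 + 649) + (35 - 1*(-111))) = -799438*(2*649*705 + (35 + 111)) = -799438*(915090 + 146) = -799438*915236 = -731674437368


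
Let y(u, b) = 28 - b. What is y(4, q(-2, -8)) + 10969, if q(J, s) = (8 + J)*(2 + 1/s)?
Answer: 43943/4 ≈ 10986.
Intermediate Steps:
q(J, s) = (2 + 1/s)*(8 + J)
y(4, q(-2, -8)) + 10969 = (28 - (8 - 2 + 2*(-8)*(8 - 2))/(-8)) + 10969 = (28 - (-1)*(8 - 2 + 2*(-8)*6)/8) + 10969 = (28 - (-1)*(8 - 2 - 96)/8) + 10969 = (28 - (-1)*(-90)/8) + 10969 = (28 - 1*45/4) + 10969 = (28 - 45/4) + 10969 = 67/4 + 10969 = 43943/4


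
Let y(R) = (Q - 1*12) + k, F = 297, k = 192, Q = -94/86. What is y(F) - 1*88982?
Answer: -3818533/43 ≈ -88803.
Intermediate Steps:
Q = -47/43 (Q = -94*1/86 = -47/43 ≈ -1.0930)
y(R) = 7693/43 (y(R) = (-47/43 - 1*12) + 192 = (-47/43 - 12) + 192 = -563/43 + 192 = 7693/43)
y(F) - 1*88982 = 7693/43 - 1*88982 = 7693/43 - 88982 = -3818533/43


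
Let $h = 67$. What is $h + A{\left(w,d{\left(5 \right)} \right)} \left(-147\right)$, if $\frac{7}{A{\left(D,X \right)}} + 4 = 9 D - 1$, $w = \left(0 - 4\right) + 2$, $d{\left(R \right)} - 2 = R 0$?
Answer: $\frac{2570}{23} \approx 111.74$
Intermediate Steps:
$d{\left(R \right)} = 2$ ($d{\left(R \right)} = 2 + R 0 = 2 + 0 = 2$)
$w = -2$ ($w = -4 + 2 = -2$)
$A{\left(D,X \right)} = \frac{7}{-5 + 9 D}$ ($A{\left(D,X \right)} = \frac{7}{-4 + \left(9 D - 1\right)} = \frac{7}{-4 + \left(-1 + 9 D\right)} = \frac{7}{-5 + 9 D}$)
$h + A{\left(w,d{\left(5 \right)} \right)} \left(-147\right) = 67 + \frac{7}{-5 + 9 \left(-2\right)} \left(-147\right) = 67 + \frac{7}{-5 - 18} \left(-147\right) = 67 + \frac{7}{-23} \left(-147\right) = 67 + 7 \left(- \frac{1}{23}\right) \left(-147\right) = 67 - - \frac{1029}{23} = 67 + \frac{1029}{23} = \frac{2570}{23}$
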